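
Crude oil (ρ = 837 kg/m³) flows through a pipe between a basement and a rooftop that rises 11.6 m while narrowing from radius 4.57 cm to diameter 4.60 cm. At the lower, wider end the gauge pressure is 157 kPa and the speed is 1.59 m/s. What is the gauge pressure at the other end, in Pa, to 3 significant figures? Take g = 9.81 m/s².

46300 Pa

Mass conservation (A₁v₁ = A₂v₂) gives v₂ = 1.59 × 65.6/16.6 = 6.28 m/s.
Applying Bernoulli between the two ends and solving for P₂: P₂ = P₁ + ½ρ(v₁² − v₂²) − ρgΔh.
P₂ = 157000 + ½·837·(1.59² − 6.28²) − 837·9.81·(+11.6) = 157000 + (-15400) − (95200) = 46300 Pa.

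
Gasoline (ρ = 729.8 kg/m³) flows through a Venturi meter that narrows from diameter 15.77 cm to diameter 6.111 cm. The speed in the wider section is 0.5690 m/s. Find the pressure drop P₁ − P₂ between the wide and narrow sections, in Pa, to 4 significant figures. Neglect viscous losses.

The volume flow rate is constant, so v₂ = (A₁/A₂)v₁ = (195.3/29.33)·0.5690 = 3.789 m/s.
The pipe is horizontal, so Bernoulli reduces to P₁ + ½ρv₁² = P₂ + ½ρv₂².
P₁ − P₂ = ½·729.8·(3.789² − 0.5690²) = ½·729.8·14.03 = 5121 Pa.

5121 Pa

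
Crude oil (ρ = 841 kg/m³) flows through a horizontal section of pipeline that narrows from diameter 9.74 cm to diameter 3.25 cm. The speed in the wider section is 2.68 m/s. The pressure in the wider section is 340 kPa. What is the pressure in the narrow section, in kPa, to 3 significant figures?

99.4 kPa

Continuity gives A₁v₁ = A₂v₂, so v₂ = (74.5 cm²)/(8.30 cm²) × 2.68 m/s = 24.1 m/s.
Bernoulli (h₁ = h₂): P₁ − P₂ = ½ρ(v₂² − v₁²).
P₂ = P₁ − ½ρ(v₂² − v₁²) = 340000 − ½·841·(24.1² − 2.68²) = 340000 − 241000 = 99400 Pa.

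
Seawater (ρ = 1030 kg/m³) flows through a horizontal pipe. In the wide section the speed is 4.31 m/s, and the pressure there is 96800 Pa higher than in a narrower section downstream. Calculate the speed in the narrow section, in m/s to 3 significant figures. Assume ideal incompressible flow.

Along the level pipe P + ½ρv² is conserved, hence v₂² = v₁² + 2(P₁ − P₂)/ρ.
v₂ = √(4.31² + 2·96800/1030) = √(18.6 + 188) = 14.4 m/s.

v₂ = 14.4 m/s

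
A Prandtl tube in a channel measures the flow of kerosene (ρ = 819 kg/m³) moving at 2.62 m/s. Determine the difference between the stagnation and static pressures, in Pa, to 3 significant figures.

2810 Pa

Bernoulli between the free stream and the stagnation point: ½ρv² = P_stag − P_static.
ΔP = ½·819·2.62² = 2810 Pa.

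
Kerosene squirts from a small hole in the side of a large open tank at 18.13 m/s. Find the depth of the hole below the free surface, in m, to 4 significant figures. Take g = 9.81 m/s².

h ≈ 16.75 m

Inverting v = √(2gh) gives h = v² / 2g.
h = 18.13²/(2·9.81) = 328.7/19.62 = 16.75 m.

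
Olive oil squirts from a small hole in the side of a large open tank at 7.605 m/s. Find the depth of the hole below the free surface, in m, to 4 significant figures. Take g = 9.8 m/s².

Inverting v = √(2gh) gives h = v² / 2g.
h = 7.605²/(2·9.8) = 57.84/19.60 = 2.951 m.

2.951 m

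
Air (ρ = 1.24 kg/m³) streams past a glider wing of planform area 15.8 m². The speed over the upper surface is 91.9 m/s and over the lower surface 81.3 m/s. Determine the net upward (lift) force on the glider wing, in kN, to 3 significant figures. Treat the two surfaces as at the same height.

18.0 kN

With equal heights on the two surfaces, Bernoulli gives P_lower − P_upper = ½ρ(v_upper² − v_lower²).
ΔP = ½·1.24·(91.9² − 81.3²) = 1140 Pa.
Lift = ΔP · A = 1140 × 15.8 = 18000 N.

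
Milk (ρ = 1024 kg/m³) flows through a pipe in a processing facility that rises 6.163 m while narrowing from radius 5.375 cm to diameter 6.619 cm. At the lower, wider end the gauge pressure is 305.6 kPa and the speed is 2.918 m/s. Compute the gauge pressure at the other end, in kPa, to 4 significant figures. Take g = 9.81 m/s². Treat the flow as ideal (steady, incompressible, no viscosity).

Continuity gives A₁v₁ = A₂v₂, so v₂ = (90.76 cm²)/(34.41 cm²) × 2.918 m/s = 7.697 m/s.
Energy conservation along the streamline gives P₂ = P₁ − ½ρ(v₂² − v₁²) − ρg(h₂ − h₁).
P₂ = 305600 + ½·1024·(2.918² − 7.697²) − 1024·9.81·(+6.163) = 305600 + (-25970) − (61910) = 217700 Pa.

217.7 kPa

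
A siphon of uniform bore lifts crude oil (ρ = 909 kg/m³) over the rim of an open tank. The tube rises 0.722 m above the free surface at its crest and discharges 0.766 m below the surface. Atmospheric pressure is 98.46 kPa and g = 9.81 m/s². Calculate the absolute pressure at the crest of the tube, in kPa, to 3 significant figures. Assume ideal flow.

The outlet speed comes from Torricelli: v = √(2g·0.766) = 3.88 m/s.
The bore is uniform, so the speed at the crest is the same v. Bernoulli surface→crest: P_atm = P_top + ½ρv² + ρg·h_top.
P_top = 98460 − ½·909·3.88² − 909·9.81·0.722 = 85200 Pa.

P_top = 85.2 kPa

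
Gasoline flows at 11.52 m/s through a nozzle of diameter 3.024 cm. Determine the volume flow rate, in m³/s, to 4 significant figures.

Q ≈ 0.008274 m³/s

Q = A·v = 0.0007182 m² × 11.52 m/s = 0.008274 m³/s.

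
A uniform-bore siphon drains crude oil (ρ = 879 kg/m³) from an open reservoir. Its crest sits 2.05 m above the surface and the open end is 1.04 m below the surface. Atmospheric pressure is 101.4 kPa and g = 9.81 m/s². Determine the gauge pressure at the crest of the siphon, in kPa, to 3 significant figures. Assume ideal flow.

Bernoulli surface→outlet gives ½v² = g·h_out, so v = √(2·9.81·1.04) = 4.52 m/s.
Continuity keeps v the same throughout the tube; from surface to crest, P_atm + 0 = P_top + ½ρv² + ρg·h_top.
P_top = 101400 − ½·879·4.52² − 879·9.81·2.05 = 74800 Pa. So P_gauge = P_top − P_atm = -26600 Pa.

P_gauge ≈ -26.6 kPa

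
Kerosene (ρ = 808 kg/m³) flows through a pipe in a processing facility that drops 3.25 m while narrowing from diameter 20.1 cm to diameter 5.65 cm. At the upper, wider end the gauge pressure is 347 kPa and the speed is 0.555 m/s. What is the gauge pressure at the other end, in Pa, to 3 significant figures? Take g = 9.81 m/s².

P₂ ≈ 353000 Pa

By continuity, v₂ = v₁·A₁/A₂ = 0.555·(317/25.1) = 7.02 m/s.
Energy conservation along the streamline gives P₂ = P₁ − ½ρ(v₂² − v₁²) − ρg(h₂ − h₁).
P₂ = 347000 + ½·808·(0.555² − 7.02²) − 808·9.81·(−3.25) = 347000 + (-19800) − (-25800) = 353000 Pa.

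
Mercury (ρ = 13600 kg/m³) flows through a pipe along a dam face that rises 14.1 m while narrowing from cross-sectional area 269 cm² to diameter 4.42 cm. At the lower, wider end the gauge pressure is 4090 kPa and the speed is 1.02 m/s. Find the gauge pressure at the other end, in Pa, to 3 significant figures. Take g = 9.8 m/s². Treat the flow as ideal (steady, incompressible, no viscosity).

P₂ ≈ 43400 Pa

Continuity gives A₁v₁ = A₂v₂, so v₂ = (269 cm²)/(15.3 cm²) × 1.02 m/s = 17.9 m/s.
Applying Bernoulli between the two ends and solving for P₂: P₂ = P₁ + ½ρ(v₁² − v₂²) − ρgΔh.
P₂ = 4090000 + ½·13600·(1.02² − 17.9²) − 13600·9.8·(+14.1) = 4090000 + (-2170000) − (1880000) = 43400 Pa.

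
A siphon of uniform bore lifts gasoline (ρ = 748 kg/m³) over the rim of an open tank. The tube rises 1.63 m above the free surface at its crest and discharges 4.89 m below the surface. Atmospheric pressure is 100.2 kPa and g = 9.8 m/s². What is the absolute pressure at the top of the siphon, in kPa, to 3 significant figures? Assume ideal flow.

P_top ≈ 52.4 kPa

From the surface to the outlet (both open to atmosphere, surface at rest): v = √(2g·h_out) = √(2·9.8·4.89) = 9.79 m/s.
With constant cross-section the crest speed equals v; applying Bernoulli from the surface up to the crest, P_top = P_atm − ½ρv² − ρg·h_top.
P_top = 100200 − ½·748·9.79² − 748·9.8·1.63 = 52400 Pa.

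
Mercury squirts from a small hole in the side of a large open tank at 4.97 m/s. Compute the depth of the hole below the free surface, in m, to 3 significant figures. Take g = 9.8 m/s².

Inverting v = √(2gh) gives h = v² / 2g.
h = 4.97²/(2·9.8) = 24.7/19.60 = 1.26 m.

1.26 m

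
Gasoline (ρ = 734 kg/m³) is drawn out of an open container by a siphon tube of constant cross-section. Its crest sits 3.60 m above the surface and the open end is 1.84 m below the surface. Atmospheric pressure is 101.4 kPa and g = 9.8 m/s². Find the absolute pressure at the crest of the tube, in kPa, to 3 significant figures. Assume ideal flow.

P_top = 62.3 kPa

The outlet speed comes from Torricelli: v = √(2g·1.84) = 6.01 m/s.
The bore is uniform, so the speed at the crest is the same v. Bernoulli surface→crest: P_atm = P_top + ½ρv² + ρg·h_top.
P_top = 101400 − ½·734·6.01² − 734·9.8·3.60 = 62300 Pa.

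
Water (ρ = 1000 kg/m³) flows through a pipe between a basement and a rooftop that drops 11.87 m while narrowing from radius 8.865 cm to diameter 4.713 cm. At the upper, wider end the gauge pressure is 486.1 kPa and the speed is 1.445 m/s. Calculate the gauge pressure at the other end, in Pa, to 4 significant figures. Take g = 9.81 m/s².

Mass conservation (A₁v₁ = A₂v₂) gives v₂ = 1.445 × 246.9/17.45 = 20.45 m/s.
Applying Bernoulli between the two ends and solving for P₂: P₂ = P₁ + ½ρ(v₁² − v₂²) − ρgΔh.
P₂ = 486100 + ½·1000·(1.445² − 20.45²) − 1000·9.81·(−11.87) = 486100 + (-208100) − (-116400) = 394500 Pa.

P₂ ≈ 394500 Pa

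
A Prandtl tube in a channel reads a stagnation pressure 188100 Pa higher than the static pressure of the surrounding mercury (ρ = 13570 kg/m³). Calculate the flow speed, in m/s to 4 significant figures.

At the stagnation point the flow is brought to rest, so Bernoulli gives P_stag − P_static = ½ρv².
v = √(2ΔP/ρ) = √(2·188100/13570) = 5.265 m/s.

v ≈ 5.265 m/s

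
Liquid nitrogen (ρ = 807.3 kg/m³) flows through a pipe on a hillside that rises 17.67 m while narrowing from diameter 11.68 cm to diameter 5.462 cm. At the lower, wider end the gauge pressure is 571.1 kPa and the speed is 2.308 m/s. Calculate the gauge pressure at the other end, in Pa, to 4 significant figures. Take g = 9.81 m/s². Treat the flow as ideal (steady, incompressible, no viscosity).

The volume flow rate is constant, so v₂ = (A₁/A₂)v₁ = (107.1/23.43)·2.308 = 10.55 m/s.
Bernoulli: P₁ + ½ρv₁² + ρg h₁ = P₂ + ½ρv₂² + ρg h₂, so P₂ = P₁ + ½ρ(v₁² − v₂²) − ρg(h₂ − h₁).
P₂ = 571100 + ½·807.3·(2.308² − 10.55²) − 807.3·9.81·(+17.67) = 571100 + (-42810) − (139900) = 388300 Pa.

P₂ = 388300 Pa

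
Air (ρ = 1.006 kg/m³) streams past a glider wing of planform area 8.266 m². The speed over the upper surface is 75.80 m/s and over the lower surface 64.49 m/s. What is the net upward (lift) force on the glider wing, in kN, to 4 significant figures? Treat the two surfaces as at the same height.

F ≈ 6.597 kN

The faster flow above has the lower pressure; Bernoulli (same height) gives ΔP = ½ρ(v_up² − v_low²).
ΔP = ½·1.006·(75.80² − 64.49²) = 798.1 Pa.
Lift = ΔP · A = 798.1 × 8.266 = 6597 N.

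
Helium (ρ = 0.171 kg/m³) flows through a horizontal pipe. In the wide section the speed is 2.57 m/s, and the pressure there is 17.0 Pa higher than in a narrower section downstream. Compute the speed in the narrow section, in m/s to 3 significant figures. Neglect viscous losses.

With h₁ = h₂, rearranging Bernoulli gives v₂ = √(v₁² + 2ΔP/ρ).
v₂ = √(2.57² + 2·17.0/0.171) = √(6.60 + 199) = 14.3 m/s.

14.3 m/s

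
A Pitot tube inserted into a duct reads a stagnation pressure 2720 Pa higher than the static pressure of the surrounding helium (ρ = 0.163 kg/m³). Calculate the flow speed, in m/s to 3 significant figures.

At the stagnation point the flow is brought to rest, so Bernoulli gives P_stag − P_static = ½ρv².
v = √(2ΔP/ρ) = √(2·2720/0.163) = 183 m/s.

v = 183 m/s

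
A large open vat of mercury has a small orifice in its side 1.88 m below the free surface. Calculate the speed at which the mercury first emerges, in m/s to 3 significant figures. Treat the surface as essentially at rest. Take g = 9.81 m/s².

v ≈ 6.07 m/s

With the surface at rest and both surface and jet at atmospheric pressure, Bernoulli gives ρg h = ½ρv², so v = √(2gh) = √(2·9.81·1.88) = 6.07 m/s.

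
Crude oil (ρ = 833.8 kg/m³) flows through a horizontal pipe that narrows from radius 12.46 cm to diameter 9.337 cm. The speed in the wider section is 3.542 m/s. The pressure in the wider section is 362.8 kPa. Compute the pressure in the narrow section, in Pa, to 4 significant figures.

By continuity, v₂ = v₁·A₁/A₂ = 3.542·(487.7/68.47) = 25.23 m/s.
The pipe is horizontal, so Bernoulli reduces to P₁ + ½ρv₁² = P₂ + ½ρv₂².
P₂ = P₁ − ½ρ(v₂² − v₁²) = 362800 − ½·833.8·(25.23² − 3.542²) = 362800 − 260200 = 102600 Pa.

P₂ = 102600 Pa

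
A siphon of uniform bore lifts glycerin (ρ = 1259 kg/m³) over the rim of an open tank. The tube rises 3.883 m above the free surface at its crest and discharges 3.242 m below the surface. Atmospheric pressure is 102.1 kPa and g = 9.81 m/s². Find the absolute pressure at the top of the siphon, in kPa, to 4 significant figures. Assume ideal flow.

P_top = 14.10 kPa

From the surface to the outlet (both open to atmosphere, surface at rest): v = √(2g·h_out) = √(2·9.81·3.242) = 7.975 m/s.
With constant cross-section the crest speed equals v; applying Bernoulli from the surface up to the crest, P_top = P_atm − ½ρv² − ρg·h_top.
P_top = 102100 − ½·1259·7.975² − 1259·9.81·3.883 = 14100 Pa.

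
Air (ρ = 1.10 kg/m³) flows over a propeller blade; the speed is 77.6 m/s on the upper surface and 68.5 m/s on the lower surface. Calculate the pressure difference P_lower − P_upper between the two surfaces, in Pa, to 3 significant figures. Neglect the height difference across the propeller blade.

The pressure is lower where the speed is higher: ΔP = ½ρ(v_up² − v_low²).
ΔP = ½·1.10·(77.6² − 68.5²) = 731 Pa.

731 Pa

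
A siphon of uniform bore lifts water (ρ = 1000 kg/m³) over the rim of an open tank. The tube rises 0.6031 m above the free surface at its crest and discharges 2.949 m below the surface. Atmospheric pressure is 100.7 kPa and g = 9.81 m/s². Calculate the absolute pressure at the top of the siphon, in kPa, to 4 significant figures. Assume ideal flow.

P_top ≈ 65.85 kPa

The outlet speed comes from Torricelli: v = √(2g·2.949) = 7.607 m/s.
The bore is uniform, so the speed at the crest is the same v. Bernoulli surface→crest: P_atm = P_top + ½ρv² + ρg·h_top.
P_top = 100700 − ½·1000·7.607² − 1000·9.81·0.6031 = 65850 Pa.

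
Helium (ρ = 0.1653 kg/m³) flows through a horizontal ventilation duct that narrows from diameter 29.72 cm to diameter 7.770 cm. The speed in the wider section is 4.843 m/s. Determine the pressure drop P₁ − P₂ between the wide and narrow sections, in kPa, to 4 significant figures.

ΔP ≈ 0.4130 kPa

Continuity gives A₁v₁ = A₂v₂, so v₂ = (693.7 cm²)/(47.42 cm²) × 4.843 m/s = 70.85 m/s.
The pipe is horizontal, so Bernoulli reduces to P₁ + ½ρv₁² = P₂ + ½ρv₂².
P₁ − P₂ = ½·0.1653·(70.85² − 4.843²) = ½·0.1653·4997 = 413.0 Pa.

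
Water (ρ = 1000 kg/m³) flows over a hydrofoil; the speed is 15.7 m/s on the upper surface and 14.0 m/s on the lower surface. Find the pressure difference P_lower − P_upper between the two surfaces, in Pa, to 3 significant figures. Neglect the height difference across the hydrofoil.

The pressure is lower where the speed is higher: ΔP = ½ρ(v_up² − v_low²).
ΔP = ½·1000·(15.7² − 14.0²) = 25200 Pa.

ΔP ≈ 25200 Pa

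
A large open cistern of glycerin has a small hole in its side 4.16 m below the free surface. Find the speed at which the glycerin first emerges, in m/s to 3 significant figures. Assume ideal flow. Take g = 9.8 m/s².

v ≈ 9.03 m/s

Torricelli's result v = √(2gh) gives v = √(2·9.8·4.16) = 9.03 m/s.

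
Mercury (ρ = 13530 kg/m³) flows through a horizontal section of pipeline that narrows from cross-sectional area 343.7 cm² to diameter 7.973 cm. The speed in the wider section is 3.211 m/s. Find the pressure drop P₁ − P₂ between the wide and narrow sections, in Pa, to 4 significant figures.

ΔP ≈ 3236000 Pa

Mass conservation (A₁v₁ = A₂v₂) gives v₂ = 3.211 × 343.7/49.93 = 22.10 m/s.
The pipe is horizontal, so Bernoulli reduces to P₁ + ½ρv₁² = P₂ + ½ρv₂².
P₁ − P₂ = ½·13530·(22.10² − 3.211²) = ½·13530·478.3 = 3236000 Pa.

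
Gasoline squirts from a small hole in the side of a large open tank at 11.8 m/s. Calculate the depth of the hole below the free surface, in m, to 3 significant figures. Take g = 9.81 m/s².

7.10 m

Torricelli: v = √(2gh), so h = v²/(2g).
h = 11.8²/(2·9.81) = 139/19.62 = 7.10 m.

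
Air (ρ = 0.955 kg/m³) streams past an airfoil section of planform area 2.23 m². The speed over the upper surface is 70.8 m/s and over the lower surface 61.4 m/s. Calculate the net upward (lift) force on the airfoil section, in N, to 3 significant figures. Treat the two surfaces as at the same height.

F ≈ 1320 N

The faster flow above has the lower pressure; Bernoulli (same height) gives ΔP = ½ρ(v_up² − v_low²).
ΔP = ½·0.955·(70.8² − 61.4²) = 593 Pa.
Lift = ΔP · A = 593 × 2.23 = 1320 N.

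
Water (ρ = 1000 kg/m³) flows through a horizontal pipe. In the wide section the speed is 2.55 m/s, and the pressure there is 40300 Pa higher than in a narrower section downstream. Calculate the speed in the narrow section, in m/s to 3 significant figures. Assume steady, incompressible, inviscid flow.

Horizontal Bernoulli: P₁ + ½ρv₁² = P₂ + ½ρv₂², so v₂² = v₁² + 2(P₁ − P₂)/ρ.
v₂ = √(2.55² + 2·40300/1000) = √(6.50 + 80.6) = 9.33 m/s.

v₂ = 9.33 m/s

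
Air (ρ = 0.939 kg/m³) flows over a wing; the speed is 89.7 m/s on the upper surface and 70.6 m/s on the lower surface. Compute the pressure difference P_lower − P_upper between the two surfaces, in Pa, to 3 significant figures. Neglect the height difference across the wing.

Bernoulli (same height): P_lower − P_upper = ½ρ(v_upper² − v_lower²).
ΔP = ½·0.939·(89.7² − 70.6²) = 1440 Pa.

ΔP ≈ 1440 Pa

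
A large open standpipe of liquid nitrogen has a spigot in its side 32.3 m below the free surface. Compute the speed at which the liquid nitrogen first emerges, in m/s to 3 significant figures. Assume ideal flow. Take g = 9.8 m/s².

v = 25.2 m/s

Bernoulli from surface to hole (P equal, v_surface ≈ 0): v = √(2gh) = √(2×9.8×32.3) = 25.2 m/s.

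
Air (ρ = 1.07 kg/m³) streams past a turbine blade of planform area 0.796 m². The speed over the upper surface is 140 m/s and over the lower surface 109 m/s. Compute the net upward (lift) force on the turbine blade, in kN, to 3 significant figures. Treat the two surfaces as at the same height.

The faster flow above has the lower pressure; Bernoulli (same height) gives ΔP = ½ρ(v_up² − v_low²).
ΔP = ½·1.07·(140² − 109²) = 4130 Pa.
Lift = ΔP · A = 4130 × 0.796 = 3290 N.

3.29 kN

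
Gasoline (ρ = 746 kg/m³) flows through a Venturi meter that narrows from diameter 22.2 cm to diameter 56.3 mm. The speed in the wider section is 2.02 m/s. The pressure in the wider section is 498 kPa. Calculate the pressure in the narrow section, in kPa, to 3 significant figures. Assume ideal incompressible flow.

Continuity gives A₁v₁ = A₂v₂, so v₂ = (387 cm²)/(24.9 cm²) × 2.02 m/s = 31.4 m/s.
With no height change, Bernoulli's equation is P₁ + ½ρv₁² = P₂ + ½ρv₂².
P₂ = P₁ − ½ρ(v₂² − v₁²) = 498000 − ½·746·(31.4² − 2.02²) = 498000 − 366000 = 132000 Pa.

P₂ = 132 kPa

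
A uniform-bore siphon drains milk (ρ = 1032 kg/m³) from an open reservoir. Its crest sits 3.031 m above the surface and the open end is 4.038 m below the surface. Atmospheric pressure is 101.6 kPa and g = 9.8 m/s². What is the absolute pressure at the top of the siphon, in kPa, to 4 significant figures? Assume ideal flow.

P_top = 30.11 kPa

From the surface to the outlet (both open to atmosphere, surface at rest): v = √(2g·h_out) = √(2·9.8·4.038) = 8.896 m/s.
Continuity keeps v the same throughout the tube; from surface to crest, P_atm + 0 = P_top + ½ρv² + ρg·h_top.
P_top = 101600 − ½·1032·8.896² − 1032·9.8·3.031 = 30110 Pa.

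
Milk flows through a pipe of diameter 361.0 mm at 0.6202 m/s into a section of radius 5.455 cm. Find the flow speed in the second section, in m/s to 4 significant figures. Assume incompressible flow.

6.790 m/s

Continuity gives A₁v₁ = A₂v₂, so v₂ = (1024 cm²)/(93.48 cm²) × 0.6202 m/s = 6.790 m/s.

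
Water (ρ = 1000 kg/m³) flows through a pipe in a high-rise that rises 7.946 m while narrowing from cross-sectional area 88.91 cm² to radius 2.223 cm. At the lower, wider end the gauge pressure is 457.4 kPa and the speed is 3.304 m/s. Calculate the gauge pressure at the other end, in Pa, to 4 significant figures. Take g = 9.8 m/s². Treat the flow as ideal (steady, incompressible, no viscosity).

206000 Pa

By continuity, v₂ = v₁·A₁/A₂ = 3.304·(88.91/15.52) = 18.92 m/s.
Energy conservation along the streamline gives P₂ = P₁ − ½ρ(v₂² − v₁²) − ρg(h₂ − h₁).
P₂ = 457400 + ½·1000·(3.304² − 18.92²) − 1000·9.8·(+7.946) = 457400 + (-173600) − (77870) = 206000 Pa.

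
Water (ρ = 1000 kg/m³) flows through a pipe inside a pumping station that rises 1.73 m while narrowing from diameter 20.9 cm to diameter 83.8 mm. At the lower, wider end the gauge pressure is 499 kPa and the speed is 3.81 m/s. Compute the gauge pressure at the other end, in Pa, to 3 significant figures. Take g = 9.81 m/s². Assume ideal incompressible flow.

Continuity gives A₁v₁ = A₂v₂, so v₂ = (343 cm²)/(55.2 cm²) × 3.81 m/s = 23.7 m/s.
Applying Bernoulli between the two ends and solving for P₂: P₂ = P₁ + ½ρ(v₁² − v₂²) − ρgΔh.
P₂ = 499000 + ½·1000·(3.81² − 23.7²) − 1000·9.81·(+1.73) = 499000 + (-274000) − (17000) = 208000 Pa.

P₂ = 208000 Pa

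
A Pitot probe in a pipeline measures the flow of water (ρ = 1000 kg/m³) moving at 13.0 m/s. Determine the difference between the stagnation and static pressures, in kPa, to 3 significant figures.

ΔP = 84.5 kPa

At the stagnation point the flow is brought to rest, so Bernoulli gives P_stag − P_static = ½ρv².
ΔP = ½·1000·13.0² = 84500 Pa.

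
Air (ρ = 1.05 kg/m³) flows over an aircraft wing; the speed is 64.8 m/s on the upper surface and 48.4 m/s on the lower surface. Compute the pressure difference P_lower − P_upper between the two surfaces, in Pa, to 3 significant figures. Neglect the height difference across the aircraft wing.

ΔP ≈ 975 Pa

The pressure is lower where the speed is higher: ΔP = ½ρ(v_up² − v_low²).
ΔP = ½·1.05·(64.8² − 48.4²) = 975 Pa.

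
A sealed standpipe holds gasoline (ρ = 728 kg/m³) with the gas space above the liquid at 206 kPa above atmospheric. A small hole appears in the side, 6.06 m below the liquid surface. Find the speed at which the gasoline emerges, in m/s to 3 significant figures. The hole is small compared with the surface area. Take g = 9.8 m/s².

v = 26.2 m/s

Take point 1 at the surface (v₁ ≈ 0) and point 2 at the hole (at atmospheric pressure). Bernoulli: P₁ + ρg h = P_atm + ½ρv₂².
With P₁ − P_atm = 206000 Pa, v₂ = √(2gh + 2ΔP/ρ) = √(2·9.8·6.06 + 2·206000/728) = 26.2 m/s.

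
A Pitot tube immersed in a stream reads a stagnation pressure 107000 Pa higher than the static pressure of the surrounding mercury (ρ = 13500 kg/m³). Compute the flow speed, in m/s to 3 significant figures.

At the stagnation point the flow is brought to rest, so Bernoulli gives P_stag − P_static = ½ρv².
v = √(2ΔP/ρ) = √(2·107000/13500) = 3.98 m/s.

v ≈ 3.98 m/s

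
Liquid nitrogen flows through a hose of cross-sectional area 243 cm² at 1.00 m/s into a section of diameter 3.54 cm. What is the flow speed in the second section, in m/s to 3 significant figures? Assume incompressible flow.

24.7 m/s

By continuity, v₂ = v₁·A₁/A₂ = 1.00·(243/9.84) = 24.7 m/s.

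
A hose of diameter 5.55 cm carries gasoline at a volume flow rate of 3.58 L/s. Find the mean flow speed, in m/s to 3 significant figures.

1.48 m/s

Q = 3.58 L/s = 0.00358 m³/s.
v = Q/A = 0.00358 / 0.00242 = 1.48 m/s.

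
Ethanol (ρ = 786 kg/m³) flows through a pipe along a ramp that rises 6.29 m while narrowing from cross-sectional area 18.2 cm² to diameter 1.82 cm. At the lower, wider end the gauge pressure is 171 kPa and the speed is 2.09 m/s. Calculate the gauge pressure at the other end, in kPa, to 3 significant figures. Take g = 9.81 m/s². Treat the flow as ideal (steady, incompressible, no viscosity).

P₂ ≈ 40.2 kPa

By continuity, v₂ = v₁·A₁/A₂ = 2.09·(18.2/2.60) = 14.6 m/s.
Energy conservation along the streamline gives P₂ = P₁ − ½ρ(v₂² − v₁²) − ρg(h₂ − h₁).
P₂ = 171000 + ½·786·(2.09² − 14.6²) − 786·9.81·(+6.29) = 171000 + (-82300) − (48500) = 40200 Pa.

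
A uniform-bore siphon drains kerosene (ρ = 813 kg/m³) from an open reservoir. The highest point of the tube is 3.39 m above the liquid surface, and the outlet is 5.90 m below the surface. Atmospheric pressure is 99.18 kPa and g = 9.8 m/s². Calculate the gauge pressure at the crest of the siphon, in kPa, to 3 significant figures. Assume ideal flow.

From the surface to the outlet (both open to atmosphere, surface at rest): v = √(2g·h_out) = √(2·9.8·5.90) = 10.8 m/s.
Continuity keeps v the same throughout the tube; from surface to crest, P_atm + 0 = P_top + ½ρv² + ρg·h_top.
P_top = 99180 − ½·813·10.8² − 813·9.8·3.39 = 25200 Pa. So P_gauge = P_top − P_atm = -74000 Pa.

P_gauge ≈ -74.0 kPa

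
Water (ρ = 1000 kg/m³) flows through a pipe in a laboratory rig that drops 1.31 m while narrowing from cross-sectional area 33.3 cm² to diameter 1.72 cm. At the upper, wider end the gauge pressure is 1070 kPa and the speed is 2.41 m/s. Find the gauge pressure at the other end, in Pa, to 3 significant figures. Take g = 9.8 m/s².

By continuity, v₂ = v₁·A₁/A₂ = 2.41·(33.3/2.32) = 34.5 m/s.
Energy conservation along the streamline gives P₂ = P₁ − ½ρ(v₂² − v₁²) − ρg(h₂ − h₁).
P₂ = 1070000 + ½·1000·(2.41² − 34.5²) − 1000·9.8·(−1.31) = 1070000 + (-594000) − (-12800) = 489000 Pa.

489000 Pa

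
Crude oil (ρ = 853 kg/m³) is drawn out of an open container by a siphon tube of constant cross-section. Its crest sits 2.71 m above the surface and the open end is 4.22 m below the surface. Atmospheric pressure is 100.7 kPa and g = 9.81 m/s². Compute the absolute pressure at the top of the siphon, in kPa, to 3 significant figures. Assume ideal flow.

42.7 kPa

Bernoulli surface→outlet gives ½v² = g·h_out, so v = √(2·9.81·4.22) = 9.10 m/s.
The bore is uniform, so the speed at the crest is the same v. Bernoulli surface→crest: P_atm = P_top + ½ρv² + ρg·h_top.
P_top = 100700 − ½·853·9.10² − 853·9.81·2.71 = 42700 Pa.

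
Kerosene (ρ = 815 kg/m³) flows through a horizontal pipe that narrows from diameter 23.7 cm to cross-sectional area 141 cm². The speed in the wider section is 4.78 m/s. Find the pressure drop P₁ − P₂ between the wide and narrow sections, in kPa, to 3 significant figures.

Continuity gives A₁v₁ = A₂v₂, so v₂ = (441 cm²)/(141 cm²) × 4.78 m/s = 15.0 m/s.
The pipe is horizontal, so Bernoulli reduces to P₁ + ½ρv₁² = P₂ + ½ρv₂².
P₁ − P₂ = ½·815·(15.0² − 4.78²) = ½·815·201 = 81800 Pa.

ΔP ≈ 81.8 kPa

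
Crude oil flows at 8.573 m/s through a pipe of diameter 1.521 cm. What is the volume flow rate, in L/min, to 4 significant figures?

Q = A·v = 0.0001817 m² × 8.573 m/s = 0.001558 m³/s.
Converting: 0.001558 m³/s × 60000 = 93.46 L/min.

Q ≈ 93.46 L/min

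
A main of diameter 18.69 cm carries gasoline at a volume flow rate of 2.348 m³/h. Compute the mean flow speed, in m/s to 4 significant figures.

v ≈ 0.02377 m/s

Q = 2.348 m³/h = 0.0006522 m³/s.
v = Q/A = 0.0006522 / 0.02744 = 0.02377 m/s.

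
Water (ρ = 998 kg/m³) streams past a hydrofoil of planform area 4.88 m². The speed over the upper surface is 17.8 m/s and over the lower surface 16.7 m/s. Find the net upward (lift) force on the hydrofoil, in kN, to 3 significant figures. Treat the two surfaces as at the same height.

From P + ½ρv² = const at equal height, P_low − P_up = ½ρ(v_up² − v_low²).
ΔP = ½·998·(17.8² − 16.7²) = 18900 Pa.
Lift = ΔP · A = 18900 × 4.88 = 92400 N.

92.4 kN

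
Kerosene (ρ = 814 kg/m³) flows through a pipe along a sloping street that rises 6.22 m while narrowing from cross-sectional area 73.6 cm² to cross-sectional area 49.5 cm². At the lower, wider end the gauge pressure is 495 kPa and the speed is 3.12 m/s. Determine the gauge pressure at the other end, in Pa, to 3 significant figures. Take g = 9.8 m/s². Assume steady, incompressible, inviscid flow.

441000 Pa

Continuity gives A₁v₁ = A₂v₂, so v₂ = (73.6 cm²)/(49.5 cm²) × 3.12 m/s = 4.64 m/s.
Energy conservation along the streamline gives P₂ = P₁ − ½ρ(v₂² − v₁²) − ρg(h₂ − h₁).
P₂ = 495000 + ½·814·(3.12² − 4.64²) − 814·9.8·(+6.22) = 495000 + (-4800) − (49600) = 441000 Pa.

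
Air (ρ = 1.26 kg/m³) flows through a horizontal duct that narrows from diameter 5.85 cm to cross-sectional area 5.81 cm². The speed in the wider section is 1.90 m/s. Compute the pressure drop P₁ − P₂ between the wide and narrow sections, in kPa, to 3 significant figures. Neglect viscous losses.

Mass conservation (A₁v₁ = A₂v₂) gives v₂ = 1.90 × 26.9/5.81 = 8.79 m/s.
Along the horizontal streamline, P + ½ρv² is constant.
P₁ − P₂ = ½·1.26·(8.79² − 1.90²) = ½·1.26·73.7 = 46.4 Pa.

ΔP = 0.0464 kPa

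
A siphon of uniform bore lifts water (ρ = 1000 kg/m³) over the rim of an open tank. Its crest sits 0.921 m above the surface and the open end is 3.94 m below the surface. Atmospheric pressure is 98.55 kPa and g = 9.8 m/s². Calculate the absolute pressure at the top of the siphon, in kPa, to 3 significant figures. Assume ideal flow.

50.9 kPa

The outlet speed comes from Torricelli: v = √(2g·3.94) = 8.79 m/s.
The bore is uniform, so the speed at the crest is the same v. Bernoulli surface→crest: P_atm = P_top + ½ρv² + ρg·h_top.
P_top = 98550 − ½·1000·8.79² − 1000·9.8·0.921 = 50900 Pa.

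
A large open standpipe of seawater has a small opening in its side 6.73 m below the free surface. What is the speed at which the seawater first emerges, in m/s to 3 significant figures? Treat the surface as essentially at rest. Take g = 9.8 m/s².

v = 11.5 m/s

With the surface at rest and both surface and jet at atmospheric pressure, Bernoulli gives ρg h = ½ρv², so v = √(2gh) = √(2·9.8·6.73) = 11.5 m/s.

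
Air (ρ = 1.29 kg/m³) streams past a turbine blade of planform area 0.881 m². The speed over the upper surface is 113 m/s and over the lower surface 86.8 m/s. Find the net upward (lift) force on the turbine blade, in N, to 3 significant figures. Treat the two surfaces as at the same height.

F ≈ 2970 N

With equal heights on the two surfaces, Bernoulli gives P_lower − P_upper = ½ρ(v_upper² − v_lower²).
ΔP = ½·1.29·(113² − 86.8²) = 3380 Pa.
Lift = ΔP · A = 3380 × 0.881 = 2970 N.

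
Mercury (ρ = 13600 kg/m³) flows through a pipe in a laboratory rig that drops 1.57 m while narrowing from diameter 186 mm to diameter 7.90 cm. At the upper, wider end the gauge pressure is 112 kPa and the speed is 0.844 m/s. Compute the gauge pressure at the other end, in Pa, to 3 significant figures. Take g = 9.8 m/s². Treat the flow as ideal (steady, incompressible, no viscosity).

Continuity gives A₁v₁ = A₂v₂, so v₂ = (272 cm²)/(49.0 cm²) × 0.844 m/s = 4.68 m/s.
Applying Bernoulli between the two ends and solving for P₂: P₂ = P₁ + ½ρ(v₁² − v₂²) − ρgΔh.
P₂ = 112000 + ½·13600·(0.844² − 4.68²) − 13600·9.8·(−1.57) = 112000 + (-144000) − (-209000) = 177000 Pa.

P₂ = 177000 Pa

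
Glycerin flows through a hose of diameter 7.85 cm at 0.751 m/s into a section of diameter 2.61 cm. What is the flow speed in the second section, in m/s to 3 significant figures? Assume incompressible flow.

v₂ = 6.79 m/s

Mass conservation (A₁v₁ = A₂v₂) gives v₂ = 0.751 × 48.4/5.35 = 6.79 m/s.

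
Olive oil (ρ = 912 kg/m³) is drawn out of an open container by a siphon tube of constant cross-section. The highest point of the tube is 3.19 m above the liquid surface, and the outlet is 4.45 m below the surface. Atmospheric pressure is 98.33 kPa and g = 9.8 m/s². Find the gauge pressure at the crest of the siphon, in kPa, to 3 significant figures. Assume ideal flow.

P_gauge = -68.3 kPa

The outlet speed comes from Torricelli: v = √(2g·4.45) = 9.34 m/s.
The bore is uniform, so the speed at the crest is the same v. Bernoulli surface→crest: P_atm = P_top + ½ρv² + ρg·h_top.
P_top = 98330 − ½·912·9.34² − 912·9.8·3.19 = 30000 Pa. So P_gauge = P_top − P_atm = -68300 Pa.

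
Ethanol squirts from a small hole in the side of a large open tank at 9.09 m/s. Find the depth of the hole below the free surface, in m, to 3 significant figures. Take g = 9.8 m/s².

For a small hole in a large open tank, ½v² = gh, giving h = v²/(2g).
h = 9.09²/(2·9.8) = 82.6/19.60 = 4.22 m.

h ≈ 4.22 m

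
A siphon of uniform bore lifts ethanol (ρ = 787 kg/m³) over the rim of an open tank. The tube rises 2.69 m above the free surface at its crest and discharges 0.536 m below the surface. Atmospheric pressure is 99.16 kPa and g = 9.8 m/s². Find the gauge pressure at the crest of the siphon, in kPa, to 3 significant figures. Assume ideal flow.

The outlet speed comes from Torricelli: v = √(2g·0.536) = 3.24 m/s.
Continuity keeps v the same throughout the tube; from surface to crest, P_atm + 0 = P_top + ½ρv² + ρg·h_top.
P_top = 99160 − ½·787·3.24² − 787·9.8·2.69 = 74300 Pa. So P_gauge = P_top − P_atm = -24900 Pa.

-24.9 kPa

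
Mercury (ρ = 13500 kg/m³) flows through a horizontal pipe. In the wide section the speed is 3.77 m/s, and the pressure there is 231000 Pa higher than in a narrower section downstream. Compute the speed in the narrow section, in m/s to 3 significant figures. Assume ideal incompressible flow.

6.96 m/s

Along the level pipe P + ½ρv² is conserved, hence v₂² = v₁² + 2(P₁ − P₂)/ρ.
v₂ = √(3.77² + 2·231000/13500) = √(14.2 + 34.2) = 6.96 m/s.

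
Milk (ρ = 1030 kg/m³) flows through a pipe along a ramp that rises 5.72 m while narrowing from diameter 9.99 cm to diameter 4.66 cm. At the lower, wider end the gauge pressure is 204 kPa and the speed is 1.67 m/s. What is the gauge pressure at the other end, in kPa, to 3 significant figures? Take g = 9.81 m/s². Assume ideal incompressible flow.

Mass conservation (A₁v₁ = A₂v₂) gives v₂ = 1.67 × 78.4/17.1 = 7.67 m/s.
Applying Bernoulli between the two ends and solving for P₂: P₂ = P₁ + ½ρ(v₁² − v₂²) − ρgΔh.
P₂ = 204000 + ½·1030·(1.67² − 7.67²) − 1030·9.81·(+5.72) = 204000 + (-28900) − (57800) = 117000 Pa.

P₂ ≈ 117 kPa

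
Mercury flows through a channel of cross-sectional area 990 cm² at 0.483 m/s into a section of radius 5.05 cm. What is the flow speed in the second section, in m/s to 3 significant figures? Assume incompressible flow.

v₂ = 5.97 m/s

Continuity gives A₁v₁ = A₂v₂, so v₂ = (990 cm²)/(80.1 cm²) × 0.483 m/s = 5.97 m/s.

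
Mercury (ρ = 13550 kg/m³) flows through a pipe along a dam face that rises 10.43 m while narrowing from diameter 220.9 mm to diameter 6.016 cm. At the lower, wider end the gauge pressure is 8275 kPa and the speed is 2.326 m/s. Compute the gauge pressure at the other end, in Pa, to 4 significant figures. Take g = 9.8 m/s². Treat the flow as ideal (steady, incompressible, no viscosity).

P₂ ≈ 263500 Pa

The volume flow rate is constant, so v₂ = (A₁/A₂)v₁ = (383.2/28.43)·2.326 = 31.36 m/s.
Energy conservation along the streamline gives P₂ = P₁ − ½ρ(v₂² − v₁²) − ρg(h₂ − h₁).
P₂ = 8275000 + ½·13550·(2.326² − 31.36²) − 13550·9.8·(+10.43) = 8275000 + (-6627000) − (1385000) = 263500 Pa.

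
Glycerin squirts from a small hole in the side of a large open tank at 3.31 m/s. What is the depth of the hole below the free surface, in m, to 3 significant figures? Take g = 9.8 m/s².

h = 0.559 m

Inverting v = √(2gh) gives h = v² / 2g.
h = 3.31²/(2·9.8) = 11.0/19.60 = 0.559 m.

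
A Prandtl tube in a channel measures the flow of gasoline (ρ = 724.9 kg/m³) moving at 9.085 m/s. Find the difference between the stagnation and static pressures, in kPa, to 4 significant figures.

ΔP = 29.92 kPa

Bernoulli between the free stream and the stagnation point: ½ρv² = P_stag − P_static.
ΔP = ½·724.9·9.085² = 29920 Pa.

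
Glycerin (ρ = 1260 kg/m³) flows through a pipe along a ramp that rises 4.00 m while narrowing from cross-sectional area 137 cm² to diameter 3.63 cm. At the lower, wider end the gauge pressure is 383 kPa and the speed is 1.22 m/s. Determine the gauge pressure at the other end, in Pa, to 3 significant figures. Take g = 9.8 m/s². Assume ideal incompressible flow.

P₂ ≈ 170000 Pa

The volume flow rate is constant, so v₂ = (A₁/A₂)v₁ = (137/10.3)·1.22 = 16.2 m/s.
Applying Bernoulli between the two ends and solving for P₂: P₂ = P₁ + ½ρ(v₁² − v₂²) − ρgΔh.
P₂ = 383000 + ½·1260·(1.22² − 16.2²) − 1260·9.8·(+4.00) = 383000 + (-163000) − (49400) = 170000 Pa.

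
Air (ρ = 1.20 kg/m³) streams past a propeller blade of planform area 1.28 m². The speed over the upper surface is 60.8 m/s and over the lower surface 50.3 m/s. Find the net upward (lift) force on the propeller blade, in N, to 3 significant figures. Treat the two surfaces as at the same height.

The faster flow above has the lower pressure; Bernoulli (same height) gives ΔP = ½ρ(v_up² − v_low²).
ΔP = ½·1.20·(60.8² − 50.3²) = 700 Pa.
Lift = ΔP · A = 700 × 1.28 = 896 N.

F ≈ 896 N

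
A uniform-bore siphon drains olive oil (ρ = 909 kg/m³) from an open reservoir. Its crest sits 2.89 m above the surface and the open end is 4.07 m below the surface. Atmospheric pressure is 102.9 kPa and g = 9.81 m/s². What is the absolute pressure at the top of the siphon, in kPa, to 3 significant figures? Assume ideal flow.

P_top = 40.8 kPa

The outlet speed comes from Torricelli: v = √(2g·4.07) = 8.94 m/s.
Continuity keeps v the same throughout the tube; from surface to crest, P_atm + 0 = P_top + ½ρv² + ρg·h_top.
P_top = 102900 − ½·909·8.94² − 909·9.81·2.89 = 40800 Pa.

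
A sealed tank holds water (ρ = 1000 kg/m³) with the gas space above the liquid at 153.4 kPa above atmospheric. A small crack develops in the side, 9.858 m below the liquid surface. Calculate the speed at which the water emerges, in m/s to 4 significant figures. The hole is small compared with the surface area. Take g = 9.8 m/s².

v ≈ 22.36 m/s

Take point 1 at the surface (v₁ ≈ 0) and point 2 at the hole (at atmospheric pressure). Bernoulli: P₁ + ρg h = P_atm + ½ρv₂².
With P₁ − P_atm = 153400 Pa, v₂ = √(2gh + 2ΔP/ρ) = √(2·9.8·9.858 + 2·153400/1000) = 22.36 m/s.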